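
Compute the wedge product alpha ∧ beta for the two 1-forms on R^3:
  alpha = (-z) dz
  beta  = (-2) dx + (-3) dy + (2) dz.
alpha ∧ beta = (-2*z) dx ∧ dz + (-3*z) dy ∧ dz

Distribute the wedge, using dx_i ∧ dx_j = -dx_j ∧ dx_i and dx_i ∧ dx_i = 0. For each pair (i, j) with i < j, the coefficient of dx_i ∧ dx_j in alpha ∧ beta is (alpha_i * beta_j - alpha_j * beta_i). Collecting: alpha ∧ beta = (-2*z) dx ∧ dz + (-3*z) dy ∧ dz.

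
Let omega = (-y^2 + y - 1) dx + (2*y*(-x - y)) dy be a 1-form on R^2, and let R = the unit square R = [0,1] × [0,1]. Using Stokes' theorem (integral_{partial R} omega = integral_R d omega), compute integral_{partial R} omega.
integral_(partial R) omega = -1

Stokes: integral_partial_R omega = integral_R d omega with d omega = (∂Q/∂x - ∂P/∂y) dx ∧ dy.
  ∂Q/∂x = -2*y
  ∂P/∂y = 1 - 2*y
  integrand = ∂Q/∂x - ∂P/∂y = -1.
Integrating over R: integral_0^1 integral_0^1 (-1) dx dy = -1.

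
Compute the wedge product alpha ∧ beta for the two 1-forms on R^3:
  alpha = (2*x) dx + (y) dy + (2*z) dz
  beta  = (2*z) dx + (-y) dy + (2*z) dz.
alpha ∧ beta = (-2*y*(x + z)) dx ∧ dy + (4*z*(x - z)) dx ∧ dz + (4*y*z) dy ∧ dz

Distribute the wedge, using dx_i ∧ dx_j = -dx_j ∧ dx_i and dx_i ∧ dx_i = 0. For each pair (i, j) with i < j, the coefficient of dx_i ∧ dx_j in alpha ∧ beta is (alpha_i * beta_j - alpha_j * beta_i). Collecting: alpha ∧ beta = (-2*y*(x + z)) dx ∧ dy + (4*z*(x - z)) dx ∧ dz + (4*y*z) dy ∧ dz.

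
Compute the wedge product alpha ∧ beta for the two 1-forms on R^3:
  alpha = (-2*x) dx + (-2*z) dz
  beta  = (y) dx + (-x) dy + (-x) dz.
alpha ∧ beta = (2*x^2) dx ∧ dy + (2*x^2 + 2*y*z) dx ∧ dz + (-2*x*z) dy ∧ dz

Distribute the wedge, using dx_i ∧ dx_j = -dx_j ∧ dx_i and dx_i ∧ dx_i = 0. For each pair (i, j) with i < j, the coefficient of dx_i ∧ dx_j in alpha ∧ beta is (alpha_i * beta_j - alpha_j * beta_i). Collecting: alpha ∧ beta = (2*x^2) dx ∧ dy + (2*x^2 + 2*y*z) dx ∧ dz + (-2*x*z) dy ∧ dz.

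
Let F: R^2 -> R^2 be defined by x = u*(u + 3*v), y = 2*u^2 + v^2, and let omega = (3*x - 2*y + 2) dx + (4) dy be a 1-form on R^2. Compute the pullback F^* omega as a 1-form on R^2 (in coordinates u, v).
F^* omega = (-2*u^3 + 15*u^2*v + 23*u*v^2 + 20*u - 6*v^3 + 6*v) du + (-3*u^3 + 27*u^2*v - 6*u*v^2 + 6*u + 8*v) dv

Using F^*(f dg) = (f ∘ F) d(g ∘ F), substitute each coordinate x_i by F_i(u, v) in f_i, and replace dx_i by d F_i = (∂F_i/∂u) du + (∂F_i/∂v) dv.
  For the x component: f_1(F) = -u^2 + 9*u*v - 2*v^2 + 2; d F_1 = (2*u + 3*v) du + (3*u) dv
  For the y component: f_2(F) = 4; d F_2 = (4*u) du + (2*v) dv
Combining and collecting du, dv coefficients:
  coeff of du: -2*u^3 + 15*u^2*v + 23*u*v^2 + 20*u - 6*v^3 + 6*v
  coeff of dv: -3*u^3 + 27*u^2*v - 6*u*v^2 + 6*u + 8*v
F^* omega = (-2*u^3 + 15*u^2*v + 23*u*v^2 + 20*u - 6*v^3 + 6*v) du + (-3*u^3 + 27*u^2*v - 6*u*v^2 + 6*u + 8*v) dv.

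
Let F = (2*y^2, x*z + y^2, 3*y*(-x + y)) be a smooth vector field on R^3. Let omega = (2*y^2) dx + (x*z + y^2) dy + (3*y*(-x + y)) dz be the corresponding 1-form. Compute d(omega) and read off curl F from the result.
d(omega) = (-4*x + 6*y) dy ∧ dz + (3*y) dz ∧ dx + (-4*y + z) dx ∧ dy; curl F = (-4*x + 6*y, 3*y, -4*y + z)

d omega = sum_{i<j} (∂f_j/∂x_i - ∂f_i/∂x_j) dx_i ∧ dx_j. Under the identification (dy ∧ dz, dz ∧ dx, dx ∧ dy) ↔ (e_x, e_y, e_z), the coefficients are exactly the components of curl F. Compute:
  ∂R/∂y - ∂Q/∂z = (-3*x + 6*y) - (x) = -4*x + 6*y
  ∂P/∂z - ∂R/∂x = (0) - (-3*y) = 3*y
  ∂Q/∂x - ∂P/∂y = (z) - (4*y) = -4*y + z.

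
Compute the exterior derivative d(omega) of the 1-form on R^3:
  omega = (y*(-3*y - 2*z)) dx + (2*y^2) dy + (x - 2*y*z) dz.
d(omega) = (6*y + 2*z) dx ∧ dy + (2*y + 1) dx ∧ dz + (-2*z) dy ∧ dz

For a 1-form omega = sum_i f_i dx_i, the exterior derivative is
  d(omega) = sum_{i < j} (∂f_j/∂x_i - ∂f_i/∂x_j) dx_i ∧ dx_j.
  coefficient of dx ∧ dy: ∂f_2/∂x - ∂f_1/∂y = ∂(2*y^2)/∂x - ∂(y*(-3*y - 2*z))/∂y = 6*y + 2*z
  coefficient of dx ∧ dz: ∂f_3/∂x - ∂f_1/∂z = ∂(x - 2*y*z)/∂x - ∂(y*(-3*y - 2*z))/∂z = 2*y + 1
  coefficient of dy ∧ dz: ∂f_3/∂y - ∂f_2/∂z = ∂(x - 2*y*z)/∂y - ∂(2*y^2)/∂z = -2*z
Assembling: d(omega) = (6*y + 2*z) dx ∧ dy + (2*y + 1) dx ∧ dz + (-2*z) dy ∧ dz.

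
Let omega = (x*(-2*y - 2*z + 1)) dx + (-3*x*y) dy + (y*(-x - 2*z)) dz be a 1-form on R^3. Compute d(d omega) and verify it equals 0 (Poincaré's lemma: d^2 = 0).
d(d omega) = 0

Step 1: d omega = sum_{i<j} (∂f_j/∂x_i - ∂f_i/∂x_j) dx_i ∧ dx_j:
  coeff of dx ∧ dy: 2*x - 3*y
  coeff of dx ∧ dz: 2*x - y
  coeff of dy ∧ dz: -x - 2*z
Step 2: Apply d again to each 2-form coefficient. The only possible 3-form in R^3 is dx ∧ dy ∧ dz, with coefficient
  ∂(coeff of dy∧dz)/∂x - ∂(coeff of dx∧dz)/∂y + ∂(coeff of dx∧dy)/∂z
  = ∂/∂x (-x - 2*z) - ∂/∂y (2*x - y) + ∂/∂z (2*x - 3*y).
Each of these terms simplifies to sums of mixed partials that cancel in pairs. The result is 0 (by equality of mixed partials for smooth functions — Schwarz / Clairaut).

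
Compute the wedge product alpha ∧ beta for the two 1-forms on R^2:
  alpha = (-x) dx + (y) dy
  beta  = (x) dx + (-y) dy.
alpha ∧ beta = 0

Distribute the wedge, using dx_i ∧ dx_j = -dx_j ∧ dx_i and dx_i ∧ dx_i = 0. For each pair (i, j) with i < j, the coefficient of dx_i ∧ dx_j in alpha ∧ beta is (alpha_i * beta_j - alpha_j * beta_i). Collecting: alpha ∧ beta = 0.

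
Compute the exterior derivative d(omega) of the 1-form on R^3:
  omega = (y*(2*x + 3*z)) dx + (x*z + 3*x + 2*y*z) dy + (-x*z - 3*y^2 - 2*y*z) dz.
d(omega) = (-2*x - 2*z + 3) dx ∧ dy + (-3*y - z) dx ∧ dz + (-x - 8*y - 2*z) dy ∧ dz

For a 1-form omega = sum_i f_i dx_i, the exterior derivative is
  d(omega) = sum_{i < j} (∂f_j/∂x_i - ∂f_i/∂x_j) dx_i ∧ dx_j.
  coefficient of dx ∧ dy: ∂f_2/∂x - ∂f_1/∂y = ∂(x*z + 3*x + 2*y*z)/∂x - ∂(y*(2*x + 3*z))/∂y = -2*x - 2*z + 3
  coefficient of dx ∧ dz: ∂f_3/∂x - ∂f_1/∂z = ∂(-x*z - 3*y^2 - 2*y*z)/∂x - ∂(y*(2*x + 3*z))/∂z = -3*y - z
  coefficient of dy ∧ dz: ∂f_3/∂y - ∂f_2/∂z = ∂(-x*z - 3*y^2 - 2*y*z)/∂y - ∂(x*z + 3*x + 2*y*z)/∂z = -x - 8*y - 2*z
Assembling: d(omega) = (-2*x - 2*z + 3) dx ∧ dy + (-3*y - z) dx ∧ dz + (-x - 8*y - 2*z) dy ∧ dz.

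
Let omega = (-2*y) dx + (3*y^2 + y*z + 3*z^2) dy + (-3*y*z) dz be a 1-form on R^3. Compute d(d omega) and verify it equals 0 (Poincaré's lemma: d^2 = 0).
d(d omega) = 0

Step 1: d omega = sum_{i<j} (∂f_j/∂x_i - ∂f_i/∂x_j) dx_i ∧ dx_j:
  coeff of dx ∧ dy: 2
  coeff of dx ∧ dz: 0
  coeff of dy ∧ dz: -y - 9*z
Step 2: Apply d again to each 2-form coefficient. The only possible 3-form in R^3 is dx ∧ dy ∧ dz, with coefficient
  ∂(coeff of dy∧dz)/∂x - ∂(coeff of dx∧dz)/∂y + ∂(coeff of dx∧dy)/∂z
  = ∂/∂x (-y - 9*z) - ∂/∂y (0) + ∂/∂z (2).
Each of these terms simplifies to sums of mixed partials that cancel in pairs. The result is 0 (by equality of mixed partials for smooth functions — Schwarz / Clairaut).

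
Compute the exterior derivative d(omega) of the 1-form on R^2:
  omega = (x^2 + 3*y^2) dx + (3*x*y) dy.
d(omega) = (-3*y) dx ∧ dy

For a 1-form omega = sum_i f_i dx_i, the exterior derivative is
  d(omega) = sum_{i < j} (∂f_j/∂x_i - ∂f_i/∂x_j) dx_i ∧ dx_j.
  coefficient of dx ∧ dy: ∂f_2/∂x - ∂f_1/∂y = ∂(3*x*y)/∂x - ∂(x^2 + 3*y^2)/∂y = -3*y
Assembling: d(omega) = (-3*y) dx ∧ dy.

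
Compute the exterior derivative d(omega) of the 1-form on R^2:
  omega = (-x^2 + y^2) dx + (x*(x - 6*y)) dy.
d(omega) = (2*x - 8*y) dx ∧ dy

For a 1-form omega = sum_i f_i dx_i, the exterior derivative is
  d(omega) = sum_{i < j} (∂f_j/∂x_i - ∂f_i/∂x_j) dx_i ∧ dx_j.
  coefficient of dx ∧ dy: ∂f_2/∂x - ∂f_1/∂y = ∂(x*(x - 6*y))/∂x - ∂(-x^2 + y^2)/∂y = 2*x - 8*y
Assembling: d(omega) = (2*x - 8*y) dx ∧ dy.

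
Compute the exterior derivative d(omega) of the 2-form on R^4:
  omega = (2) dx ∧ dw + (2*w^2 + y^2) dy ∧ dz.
d(omega) = (4*w) dy ∧ dz ∧ dw

For a 2-form omega = sum_{i<j} g_{ij} dx_i ∧ dx_j, the exterior derivative is
  d(omega) = sum_{i<j} d(g_{ij}) ∧ dx_i ∧ dx_j = sum_{i<j, k} (∂g_{ij}/∂x_k) dx_k ∧ dx_i ∧ dx_j.
Expand each term, using dx_k ∧ dx_i ∧ dx_j = sgn(permutation) dx_{(a)} ∧ dx_{(b)} ∧ dx_{(c)} with (a < b < c) sorted:
  d(2*w^2 + y^2) includes (∂/∂w)(2*w^2 + y^2) dw = (4*w) dw, which multiplied by dy ∧ dz gives (4*w) dy ∧ dz ∧ dw
Collecting like 3-forms: d(omega) = (4*w) dy ∧ dz ∧ dw.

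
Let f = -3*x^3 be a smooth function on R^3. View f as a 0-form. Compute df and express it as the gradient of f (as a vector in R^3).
df = (-9*x^2) dx + (0) dy + (0) dz; grad f = (-9*x^2, 0, 0)

For a 0-form f, d f = (∂f/∂x) dx + (∂f/∂y) dy + (∂f/∂z) dz. The components of the vector representation are exactly the entries of grad f in Cartesian coordinates:
  ∂f/∂x = -9*x^2
  ∂f/∂y = 0
  ∂f/∂z = 0.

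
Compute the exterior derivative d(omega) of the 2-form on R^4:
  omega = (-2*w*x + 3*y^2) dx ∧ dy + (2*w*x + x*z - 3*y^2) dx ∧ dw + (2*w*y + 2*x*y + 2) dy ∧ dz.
d(omega) = (-2*x + 6*y) dx ∧ dy ∧ dw + (-x) dx ∧ dz ∧ dw + (2*y) dx ∧ dy ∧ dz + (2*y) dy ∧ dz ∧ dw

For a 2-form omega = sum_{i<j} g_{ij} dx_i ∧ dx_j, the exterior derivative is
  d(omega) = sum_{i<j} d(g_{ij}) ∧ dx_i ∧ dx_j = sum_{i<j, k} (∂g_{ij}/∂x_k) dx_k ∧ dx_i ∧ dx_j.
Expand each term, using dx_k ∧ dx_i ∧ dx_j = sgn(permutation) dx_{(a)} ∧ dx_{(b)} ∧ dx_{(c)} with (a < b < c) sorted:
  d(-2*w*x + 3*y^2) includes (∂/∂w)(-2*w*x + 3*y^2) dw = (-2*x) dw, which multiplied by dx ∧ dy gives (-2*x) dx ∧ dy ∧ dw
  d(2*w*x + x*z - 3*y^2) includes (∂/∂y)(2*w*x + x*z - 3*y^2) dy = (-6*y) dy, which multiplied by dx ∧ dw gives (6*y) dx ∧ dy ∧ dw
  d(2*w*x + x*z - 3*y^2) includes (∂/∂z)(2*w*x + x*z - 3*y^2) dz = (x) dz, which multiplied by dx ∧ dw gives (-x) dx ∧ dz ∧ dw
  d(2*w*y + 2*x*y + 2) includes (∂/∂x)(2*w*y + 2*x*y + 2) dx = (2*y) dx, which multiplied by dy ∧ dz gives (2*y) dx ∧ dy ∧ dz
  d(2*w*y + 2*x*y + 2) includes (∂/∂w)(2*w*y + 2*x*y + 2) dw = (2*y) dw, which multiplied by dy ∧ dz gives (2*y) dy ∧ dz ∧ dw
Collecting like 3-forms: d(omega) = (-2*x + 6*y) dx ∧ dy ∧ dw + (-x) dx ∧ dz ∧ dw + (2*y) dx ∧ dy ∧ dz + (2*y) dy ∧ dz ∧ dw.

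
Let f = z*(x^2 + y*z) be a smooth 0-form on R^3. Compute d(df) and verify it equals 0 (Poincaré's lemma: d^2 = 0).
d(df) = 0

Step 1: df = sum_i (∂f/∂x_i) dx_i = (2*x*z) dx + (z^2) dy + (x^2 + 2*y*z) dz.
Step 2: Apply d again. Using the 1-form formula, the coefficient of dx ∧ dy in d(df) is ∂^2 f/∂x ∂y - ∂^2 f/∂y ∂x = (0) - (0) = 0 (equality of mixed partials for smooth f).
Similarly for dx ∧ dz and dy ∧ dz — all coefficients vanish. So d(df) = 0.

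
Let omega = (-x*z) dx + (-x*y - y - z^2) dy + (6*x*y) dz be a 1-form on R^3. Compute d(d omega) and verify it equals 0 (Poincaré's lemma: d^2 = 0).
d(d omega) = 0

Step 1: d omega = sum_{i<j} (∂f_j/∂x_i - ∂f_i/∂x_j) dx_i ∧ dx_j:
  coeff of dx ∧ dy: -y
  coeff of dx ∧ dz: x + 6*y
  coeff of dy ∧ dz: 6*x + 2*z
Step 2: Apply d again to each 2-form coefficient. The only possible 3-form in R^3 is dx ∧ dy ∧ dz, with coefficient
  ∂(coeff of dy∧dz)/∂x - ∂(coeff of dx∧dz)/∂y + ∂(coeff of dx∧dy)/∂z
  = ∂/∂x (6*x + 2*z) - ∂/∂y (x + 6*y) + ∂/∂z (-y).
Each of these terms simplifies to sums of mixed partials that cancel in pairs. The result is 0 (by equality of mixed partials for smooth functions — Schwarz / Clairaut).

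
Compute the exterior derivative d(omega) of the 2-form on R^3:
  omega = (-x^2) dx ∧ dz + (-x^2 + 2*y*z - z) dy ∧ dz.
d(omega) = (-2*x) dx ∧ dy ∧ dz

For a 2-form omega = sum_{i<j} g_{ij} dx_i ∧ dx_j, the exterior derivative is
  d(omega) = sum_{i<j} d(g_{ij}) ∧ dx_i ∧ dx_j = sum_{i<j, k} (∂g_{ij}/∂x_k) dx_k ∧ dx_i ∧ dx_j.
Expand each term, using dx_k ∧ dx_i ∧ dx_j = sgn(permutation) dx_{(a)} ∧ dx_{(b)} ∧ dx_{(c)} with (a < b < c) sorted:
  d(-x^2 + 2*y*z - z) includes (∂/∂x)(-x^2 + 2*y*z - z) dx = (-2*x) dx, which multiplied by dy ∧ dz gives (-2*x) dx ∧ dy ∧ dz
Collecting like 3-forms: d(omega) = (-2*x) dx ∧ dy ∧ dz.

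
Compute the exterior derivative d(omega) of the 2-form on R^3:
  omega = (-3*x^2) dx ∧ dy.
d(omega) = 0

For a 2-form omega = sum_{i<j} g_{ij} dx_i ∧ dx_j, the exterior derivative is
  d(omega) = sum_{i<j} d(g_{ij}) ∧ dx_i ∧ dx_j = sum_{i<j, k} (∂g_{ij}/∂x_k) dx_k ∧ dx_i ∧ dx_j.
Expand each term, using dx_k ∧ dx_i ∧ dx_j = sgn(permutation) dx_{(a)} ∧ dx_{(b)} ∧ dx_{(c)} with (a < b < c) sorted:

Collecting like 3-forms: d(omega) = 0.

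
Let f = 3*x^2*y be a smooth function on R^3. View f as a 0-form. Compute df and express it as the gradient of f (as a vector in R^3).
df = (6*x*y) dx + (3*x^2) dy + (0) dz; grad f = (6*x*y, 3*x^2, 0)

For a 0-form f, d f = (∂f/∂x) dx + (∂f/∂y) dy + (∂f/∂z) dz. The components of the vector representation are exactly the entries of grad f in Cartesian coordinates:
  ∂f/∂x = 6*x*y
  ∂f/∂y = 3*x^2
  ∂f/∂z = 0.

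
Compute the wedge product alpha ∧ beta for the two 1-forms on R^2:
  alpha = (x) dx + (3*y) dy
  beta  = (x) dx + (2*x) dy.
alpha ∧ beta = (x*(2*x - 3*y)) dx ∧ dy

Distribute the wedge, using dx_i ∧ dx_j = -dx_j ∧ dx_i and dx_i ∧ dx_i = 0. For each pair (i, j) with i < j, the coefficient of dx_i ∧ dx_j in alpha ∧ beta is (alpha_i * beta_j - alpha_j * beta_i). Collecting: alpha ∧ beta = (x*(2*x - 3*y)) dx ∧ dy.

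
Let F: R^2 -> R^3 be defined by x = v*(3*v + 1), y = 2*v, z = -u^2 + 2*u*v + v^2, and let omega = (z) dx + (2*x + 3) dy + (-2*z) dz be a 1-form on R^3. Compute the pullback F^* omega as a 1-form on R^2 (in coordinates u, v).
F^* omega = (-4*u^3 + 12*u^2*v - 4*u*v^2 - 4*v^3) du + (4*u^3 - 10*u^2*v - u^2 + 2*u*v + 2*v^3 + 13*v^2 + 4*v + 6) dv

Using F^*(f dg) = (f ∘ F) d(g ∘ F), substitute each coordinate x_i by F_i(u, v) in f_i, and replace dx_i by d F_i = (∂F_i/∂u) du + (∂F_i/∂v) dv.
  For the x component: f_1(F) = -u^2 + 2*u*v + v^2; d F_1 = (0) du + (6*v + 1) dv
  For the y component: f_2(F) = 6*v^2 + 2*v + 3; d F_2 = (0) du + (2) dv
  For the z component: f_3(F) = 2*u^2 - 4*u*v - 2*v^2; d F_3 = (-2*u + 2*v) du + (2*u + 2*v) dv
Combining and collecting du, dv coefficients:
  coeff of du: -4*u^3 + 12*u^2*v - 4*u*v^2 - 4*v^3
  coeff of dv: 4*u^3 - 10*u^2*v - u^2 + 2*u*v + 2*v^3 + 13*v^2 + 4*v + 6
F^* omega = (-4*u^3 + 12*u^2*v - 4*u*v^2 - 4*v^3) du + (4*u^3 - 10*u^2*v - u^2 + 2*u*v + 2*v^3 + 13*v^2 + 4*v + 6) dv.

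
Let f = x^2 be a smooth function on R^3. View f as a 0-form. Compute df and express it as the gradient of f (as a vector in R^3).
df = (2*x) dx + (0) dy + (0) dz; grad f = (2*x, 0, 0)

For a 0-form f, d f = (∂f/∂x) dx + (∂f/∂y) dy + (∂f/∂z) dz. The components of the vector representation are exactly the entries of grad f in Cartesian coordinates:
  ∂f/∂x = 2*x
  ∂f/∂y = 0
  ∂f/∂z = 0.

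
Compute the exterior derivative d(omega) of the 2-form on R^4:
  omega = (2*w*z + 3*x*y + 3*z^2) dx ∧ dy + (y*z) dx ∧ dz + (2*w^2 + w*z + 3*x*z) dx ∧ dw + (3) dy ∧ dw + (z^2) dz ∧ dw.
d(omega) = (2*w + 5*z) dx ∧ dy ∧ dz + (2*z) dx ∧ dy ∧ dw + (-w - 3*x) dx ∧ dz ∧ dw

For a 2-form omega = sum_{i<j} g_{ij} dx_i ∧ dx_j, the exterior derivative is
  d(omega) = sum_{i<j} d(g_{ij}) ∧ dx_i ∧ dx_j = sum_{i<j, k} (∂g_{ij}/∂x_k) dx_k ∧ dx_i ∧ dx_j.
Expand each term, using dx_k ∧ dx_i ∧ dx_j = sgn(permutation) dx_{(a)} ∧ dx_{(b)} ∧ dx_{(c)} with (a < b < c) sorted:
  d(2*w*z + 3*x*y + 3*z^2) includes (∂/∂z)(2*w*z + 3*x*y + 3*z^2) dz = (2*w + 6*z) dz, which multiplied by dx ∧ dy gives (2*w + 6*z) dx ∧ dy ∧ dz
  d(2*w*z + 3*x*y + 3*z^2) includes (∂/∂w)(2*w*z + 3*x*y + 3*z^2) dw = (2*z) dw, which multiplied by dx ∧ dy gives (2*z) dx ∧ dy ∧ dw
  d(y*z) includes (∂/∂y)(y*z) dy = (z) dy, which multiplied by dx ∧ dz gives (-z) dx ∧ dy ∧ dz
  d(2*w^2 + w*z + 3*x*z) includes (∂/∂z)(2*w^2 + w*z + 3*x*z) dz = (w + 3*x) dz, which multiplied by dx ∧ dw gives (-w - 3*x) dx ∧ dz ∧ dw
Collecting like 3-forms: d(omega) = (2*w + 5*z) dx ∧ dy ∧ dz + (2*z) dx ∧ dy ∧ dw + (-w - 3*x) dx ∧ dz ∧ dw.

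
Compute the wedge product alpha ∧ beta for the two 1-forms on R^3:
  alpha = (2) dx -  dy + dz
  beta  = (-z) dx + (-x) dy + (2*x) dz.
alpha ∧ beta = (-2*x - z) dx ∧ dy + (4*x + z) dx ∧ dz + (-x) dy ∧ dz

Distribute the wedge, using dx_i ∧ dx_j = -dx_j ∧ dx_i and dx_i ∧ dx_i = 0. For each pair (i, j) with i < j, the coefficient of dx_i ∧ dx_j in alpha ∧ beta is (alpha_i * beta_j - alpha_j * beta_i). Collecting: alpha ∧ beta = (-2*x - z) dx ∧ dy + (4*x + z) dx ∧ dz + (-x) dy ∧ dz.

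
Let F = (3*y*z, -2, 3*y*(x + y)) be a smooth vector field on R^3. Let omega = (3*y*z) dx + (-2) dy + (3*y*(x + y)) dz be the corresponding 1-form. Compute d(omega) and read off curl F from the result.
d(omega) = (3*x + 6*y) dy ∧ dz + (0) dz ∧ dx + (-3*z) dx ∧ dy; curl F = (3*x + 6*y, 0, -3*z)

d omega = sum_{i<j} (∂f_j/∂x_i - ∂f_i/∂x_j) dx_i ∧ dx_j. Under the identification (dy ∧ dz, dz ∧ dx, dx ∧ dy) ↔ (e_x, e_y, e_z), the coefficients are exactly the components of curl F. Compute:
  ∂R/∂y - ∂Q/∂z = (3*x + 6*y) - (0) = 3*x + 6*y
  ∂P/∂z - ∂R/∂x = (3*y) - (3*y) = 0
  ∂Q/∂x - ∂P/∂y = (0) - (3*z) = -3*z.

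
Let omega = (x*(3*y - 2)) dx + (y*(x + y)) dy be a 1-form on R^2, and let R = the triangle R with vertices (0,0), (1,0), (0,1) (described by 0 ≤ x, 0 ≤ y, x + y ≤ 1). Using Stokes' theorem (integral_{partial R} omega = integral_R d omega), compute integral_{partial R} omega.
integral_(partial R) omega = -1/3

Stokes: integral_partial_R omega = integral_R d omega with d omega = (∂Q/∂x - ∂P/∂y) dx ∧ dy.
  ∂Q/∂x = y
  ∂P/∂y = 3*x
  integrand = ∂Q/∂x - ∂P/∂y = -3*x + y.
Integrating over R: integral_0^1 integral_0^{1-x} (-3*x + y) dy dx = -1/3.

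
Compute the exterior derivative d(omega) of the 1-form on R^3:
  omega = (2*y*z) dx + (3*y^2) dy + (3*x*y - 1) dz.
d(omega) = (-2*z) dx ∧ dy + (y) dx ∧ dz + (3*x) dy ∧ dz

For a 1-form omega = sum_i f_i dx_i, the exterior derivative is
  d(omega) = sum_{i < j} (∂f_j/∂x_i - ∂f_i/∂x_j) dx_i ∧ dx_j.
  coefficient of dx ∧ dy: ∂f_2/∂x - ∂f_1/∂y = ∂(3*y^2)/∂x - ∂(2*y*z)/∂y = -2*z
  coefficient of dx ∧ dz: ∂f_3/∂x - ∂f_1/∂z = ∂(3*x*y - 1)/∂x - ∂(2*y*z)/∂z = y
  coefficient of dy ∧ dz: ∂f_3/∂y - ∂f_2/∂z = ∂(3*x*y - 1)/∂y - ∂(3*y^2)/∂z = 3*x
Assembling: d(omega) = (-2*z) dx ∧ dy + (y) dx ∧ dz + (3*x) dy ∧ dz.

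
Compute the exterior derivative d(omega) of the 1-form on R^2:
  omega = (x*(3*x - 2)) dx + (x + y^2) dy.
d(omega) = (1) dx ∧ dy

For a 1-form omega = sum_i f_i dx_i, the exterior derivative is
  d(omega) = sum_{i < j} (∂f_j/∂x_i - ∂f_i/∂x_j) dx_i ∧ dx_j.
  coefficient of dx ∧ dy: ∂f_2/∂x - ∂f_1/∂y = ∂(x + y^2)/∂x - ∂(x*(3*x - 2))/∂y = 1
Assembling: d(omega) = (1) dx ∧ dy.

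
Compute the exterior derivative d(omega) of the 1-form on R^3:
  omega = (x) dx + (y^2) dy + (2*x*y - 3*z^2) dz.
d(omega) = (2*y) dx ∧ dz + (2*x) dy ∧ dz

For a 1-form omega = sum_i f_i dx_i, the exterior derivative is
  d(omega) = sum_{i < j} (∂f_j/∂x_i - ∂f_i/∂x_j) dx_i ∧ dx_j.
  coefficient of dx ∧ dz: ∂f_3/∂x - ∂f_1/∂z = ∂(2*x*y - 3*z^2)/∂x - ∂(x)/∂z = 2*y
  coefficient of dy ∧ dz: ∂f_3/∂y - ∂f_2/∂z = ∂(2*x*y - 3*z^2)/∂y - ∂(y^2)/∂z = 2*x
Assembling: d(omega) = (2*y) dx ∧ dz + (2*x) dy ∧ dz.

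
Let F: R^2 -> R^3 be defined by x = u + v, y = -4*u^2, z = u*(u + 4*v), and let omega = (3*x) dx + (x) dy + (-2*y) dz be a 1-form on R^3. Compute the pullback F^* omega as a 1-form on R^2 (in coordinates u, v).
F^* omega = (16*u^3 + 32*u^2*v - 8*u^2 - 8*u*v + 3*u + 3*v) du + (32*u^3 + 3*u + 3*v) dv

Using F^*(f dg) = (f ∘ F) d(g ∘ F), substitute each coordinate x_i by F_i(u, v) in f_i, and replace dx_i by d F_i = (∂F_i/∂u) du + (∂F_i/∂v) dv.
  For the x component: f_1(F) = 3*u + 3*v; d F_1 = (1) du + (1) dv
  For the y component: f_2(F) = u + v; d F_2 = (-8*u) du + (0) dv
  For the z component: f_3(F) = 8*u^2; d F_3 = (2*u + 4*v) du + (4*u) dv
Combining and collecting du, dv coefficients:
  coeff of du: 16*u^3 + 32*u^2*v - 8*u^2 - 8*u*v + 3*u + 3*v
  coeff of dv: 32*u^3 + 3*u + 3*v
F^* omega = (16*u^3 + 32*u^2*v - 8*u^2 - 8*u*v + 3*u + 3*v) du + (32*u^3 + 3*u + 3*v) dv.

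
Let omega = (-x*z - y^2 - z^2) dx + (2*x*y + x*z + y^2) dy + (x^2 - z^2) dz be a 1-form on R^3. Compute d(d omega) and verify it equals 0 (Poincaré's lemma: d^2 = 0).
d(d omega) = 0

Step 1: d omega = sum_{i<j} (∂f_j/∂x_i - ∂f_i/∂x_j) dx_i ∧ dx_j:
  coeff of dx ∧ dy: 4*y + z
  coeff of dx ∧ dz: 3*x + 2*z
  coeff of dy ∧ dz: -x
Step 2: Apply d again to each 2-form coefficient. The only possible 3-form in R^3 is dx ∧ dy ∧ dz, with coefficient
  ∂(coeff of dy∧dz)/∂x - ∂(coeff of dx∧dz)/∂y + ∂(coeff of dx∧dy)/∂z
  = ∂/∂x (-x) - ∂/∂y (3*x + 2*z) + ∂/∂z (4*y + z).
Each of these terms simplifies to sums of mixed partials that cancel in pairs. The result is 0 (by equality of mixed partials for smooth functions — Schwarz / Clairaut).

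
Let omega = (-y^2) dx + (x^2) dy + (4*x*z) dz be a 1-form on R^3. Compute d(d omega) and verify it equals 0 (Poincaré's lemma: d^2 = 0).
d(d omega) = 0

Step 1: d omega = sum_{i<j} (∂f_j/∂x_i - ∂f_i/∂x_j) dx_i ∧ dx_j:
  coeff of dx ∧ dy: 2*x + 2*y
  coeff of dx ∧ dz: 4*z
  coeff of dy ∧ dz: 0
Step 2: Apply d again to each 2-form coefficient. The only possible 3-form in R^3 is dx ∧ dy ∧ dz, with coefficient
  ∂(coeff of dy∧dz)/∂x - ∂(coeff of dx∧dz)/∂y + ∂(coeff of dx∧dy)/∂z
  = ∂/∂x (0) - ∂/∂y (4*z) + ∂/∂z (2*x + 2*y).
Each of these terms simplifies to sums of mixed partials that cancel in pairs. The result is 0 (by equality of mixed partials for smooth functions — Schwarz / Clairaut).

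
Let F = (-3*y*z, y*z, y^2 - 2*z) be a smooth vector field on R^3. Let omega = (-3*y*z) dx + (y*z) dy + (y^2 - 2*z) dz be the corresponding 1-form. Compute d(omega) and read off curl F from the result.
d(omega) = (y) dy ∧ dz + (-3*y) dz ∧ dx + (3*z) dx ∧ dy; curl F = (y, -3*y, 3*z)

d omega = sum_{i<j} (∂f_j/∂x_i - ∂f_i/∂x_j) dx_i ∧ dx_j. Under the identification (dy ∧ dz, dz ∧ dx, dx ∧ dy) ↔ (e_x, e_y, e_z), the coefficients are exactly the components of curl F. Compute:
  ∂R/∂y - ∂Q/∂z = (2*y) - (y) = y
  ∂P/∂z - ∂R/∂x = (-3*y) - (0) = -3*y
  ∂Q/∂x - ∂P/∂y = (0) - (-3*z) = 3*z.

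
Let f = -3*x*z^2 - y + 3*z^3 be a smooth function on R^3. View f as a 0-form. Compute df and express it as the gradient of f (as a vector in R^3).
df = (-3*z^2) dx + (-1) dy + (3*z*(-2*x + 3*z)) dz; grad f = (-3*z^2, -1, 3*z*(-2*x + 3*z))

For a 0-form f, d f = (∂f/∂x) dx + (∂f/∂y) dy + (∂f/∂z) dz. The components of the vector representation are exactly the entries of grad f in Cartesian coordinates:
  ∂f/∂x = -3*z^2
  ∂f/∂y = -1
  ∂f/∂z = 3*z*(-2*x + 3*z).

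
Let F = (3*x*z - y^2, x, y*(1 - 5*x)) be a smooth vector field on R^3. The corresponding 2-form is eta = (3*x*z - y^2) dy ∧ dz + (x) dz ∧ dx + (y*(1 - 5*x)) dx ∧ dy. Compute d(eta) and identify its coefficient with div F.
d(eta) = (3*z) dx ∧ dy ∧ dz; div F = 3*z

For a 2-form in R^3 of the form above, applying d gives a 3-form with coefficient ∂P/∂x + ∂Q/∂y + ∂R/∂z:
  ∂P/∂x = 3*z
  ∂Q/∂y = 0
  ∂R/∂z = 0
Sum = 3*z, which is exactly div F.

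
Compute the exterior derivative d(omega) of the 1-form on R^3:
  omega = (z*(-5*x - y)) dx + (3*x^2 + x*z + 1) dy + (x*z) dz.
d(omega) = (6*x + 2*z) dx ∧ dy + (5*x + y + z) dx ∧ dz + (-x) dy ∧ dz

For a 1-form omega = sum_i f_i dx_i, the exterior derivative is
  d(omega) = sum_{i < j} (∂f_j/∂x_i - ∂f_i/∂x_j) dx_i ∧ dx_j.
  coefficient of dx ∧ dy: ∂f_2/∂x - ∂f_1/∂y = ∂(3*x^2 + x*z + 1)/∂x - ∂(z*(-5*x - y))/∂y = 6*x + 2*z
  coefficient of dx ∧ dz: ∂f_3/∂x - ∂f_1/∂z = ∂(x*z)/∂x - ∂(z*(-5*x - y))/∂z = 5*x + y + z
  coefficient of dy ∧ dz: ∂f_3/∂y - ∂f_2/∂z = ∂(x*z)/∂y - ∂(3*x^2 + x*z + 1)/∂z = -x
Assembling: d(omega) = (6*x + 2*z) dx ∧ dy + (5*x + y + z) dx ∧ dz + (-x) dy ∧ dz.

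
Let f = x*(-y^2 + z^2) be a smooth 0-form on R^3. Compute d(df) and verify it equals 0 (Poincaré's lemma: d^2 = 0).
d(df) = 0

Step 1: df = sum_i (∂f/∂x_i) dx_i = (-y^2 + z^2) dx + (-2*x*y) dy + (2*x*z) dz.
Step 2: Apply d again. Using the 1-form formula, the coefficient of dx ∧ dy in d(df) is ∂^2 f/∂x ∂y - ∂^2 f/∂y ∂x = (-2*y) - (-2*y) = 0 (equality of mixed partials for smooth f).
Similarly for dx ∧ dz and dy ∧ dz — all coefficients vanish. So d(df) = 0.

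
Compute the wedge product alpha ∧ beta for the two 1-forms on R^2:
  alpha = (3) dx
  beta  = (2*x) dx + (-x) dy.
alpha ∧ beta = (-3*x) dx ∧ dy

Distribute the wedge, using dx_i ∧ dx_j = -dx_j ∧ dx_i and dx_i ∧ dx_i = 0. For each pair (i, j) with i < j, the coefficient of dx_i ∧ dx_j in alpha ∧ beta is (alpha_i * beta_j - alpha_j * beta_i). Collecting: alpha ∧ beta = (-3*x) dx ∧ dy.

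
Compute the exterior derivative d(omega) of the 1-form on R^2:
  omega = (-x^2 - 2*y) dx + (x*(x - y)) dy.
d(omega) = (2*x - y + 2) dx ∧ dy

For a 1-form omega = sum_i f_i dx_i, the exterior derivative is
  d(omega) = sum_{i < j} (∂f_j/∂x_i - ∂f_i/∂x_j) dx_i ∧ dx_j.
  coefficient of dx ∧ dy: ∂f_2/∂x - ∂f_1/∂y = ∂(x*(x - y))/∂x - ∂(-x^2 - 2*y)/∂y = 2*x - y + 2
Assembling: d(omega) = (2*x - y + 2) dx ∧ dy.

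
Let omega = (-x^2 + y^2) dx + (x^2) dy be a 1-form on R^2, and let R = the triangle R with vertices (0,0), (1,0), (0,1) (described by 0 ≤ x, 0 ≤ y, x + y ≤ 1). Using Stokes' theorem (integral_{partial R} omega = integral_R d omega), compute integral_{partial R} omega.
integral_(partial R) omega = 0

Stokes: integral_partial_R omega = integral_R d omega with d omega = (∂Q/∂x - ∂P/∂y) dx ∧ dy.
  ∂Q/∂x = 2*x
  ∂P/∂y = 2*y
  integrand = ∂Q/∂x - ∂P/∂y = 2*x - 2*y.
Integrating over R: integral_0^1 integral_0^{1-x} (2*x - 2*y) dy dx = 0.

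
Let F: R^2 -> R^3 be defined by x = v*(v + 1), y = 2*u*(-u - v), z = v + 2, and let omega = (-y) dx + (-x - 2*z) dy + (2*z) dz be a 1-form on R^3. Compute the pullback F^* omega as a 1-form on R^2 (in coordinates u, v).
F^* omega = (4*u*v^2 + 12*u*v + 16*u + 2*v^3 + 6*v^2 + 8*v) du + (4*u^2*v + 2*u^2 + 6*u*v^2 + 8*u*v + 8*u + 2*v + 4) dv

Using F^*(f dg) = (f ∘ F) d(g ∘ F), substitute each coordinate x_i by F_i(u, v) in f_i, and replace dx_i by d F_i = (∂F_i/∂u) du + (∂F_i/∂v) dv.
  For the x component: f_1(F) = 2*u*(u + v); d F_1 = (0) du + (2*v + 1) dv
  For the y component: f_2(F) = -v^2 - 3*v - 4; d F_2 = (-4*u - 2*v) du + (-2*u) dv
  For the z component: f_3(F) = 2*v + 4; d F_3 = (0) du + (1) dv
Combining and collecting du, dv coefficients:
  coeff of du: 4*u*v^2 + 12*u*v + 16*u + 2*v^3 + 6*v^2 + 8*v
  coeff of dv: 4*u^2*v + 2*u^2 + 6*u*v^2 + 8*u*v + 8*u + 2*v + 4
F^* omega = (4*u*v^2 + 12*u*v + 16*u + 2*v^3 + 6*v^2 + 8*v) du + (4*u^2*v + 2*u^2 + 6*u*v^2 + 8*u*v + 8*u + 2*v + 4) dv.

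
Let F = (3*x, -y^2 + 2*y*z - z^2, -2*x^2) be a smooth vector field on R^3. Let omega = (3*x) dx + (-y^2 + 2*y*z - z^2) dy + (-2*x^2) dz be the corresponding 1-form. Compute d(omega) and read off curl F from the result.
d(omega) = (-2*y + 2*z) dy ∧ dz + (4*x) dz ∧ dx + (0) dx ∧ dy; curl F = (-2*y + 2*z, 4*x, 0)

d omega = sum_{i<j} (∂f_j/∂x_i - ∂f_i/∂x_j) dx_i ∧ dx_j. Under the identification (dy ∧ dz, dz ∧ dx, dx ∧ dy) ↔ (e_x, e_y, e_z), the coefficients are exactly the components of curl F. Compute:
  ∂R/∂y - ∂Q/∂z = (0) - (2*y - 2*z) = -2*y + 2*z
  ∂P/∂z - ∂R/∂x = (0) - (-4*x) = 4*x
  ∂Q/∂x - ∂P/∂y = (0) - (0) = 0.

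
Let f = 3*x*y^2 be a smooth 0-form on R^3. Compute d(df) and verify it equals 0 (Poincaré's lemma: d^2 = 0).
d(df) = 0

Step 1: df = sum_i (∂f/∂x_i) dx_i = (3*y^2) dx + (6*x*y) dy + (0) dz.
Step 2: Apply d again. Using the 1-form formula, the coefficient of dx ∧ dy in d(df) is ∂^2 f/∂x ∂y - ∂^2 f/∂y ∂x = (6*y) - (6*y) = 0 (equality of mixed partials for smooth f).
Similarly for dx ∧ dz and dy ∧ dz — all coefficients vanish. So d(df) = 0.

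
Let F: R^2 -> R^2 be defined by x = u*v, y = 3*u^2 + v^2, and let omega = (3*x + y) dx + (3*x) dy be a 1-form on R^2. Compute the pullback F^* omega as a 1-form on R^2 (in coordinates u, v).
F^* omega = (v*(21*u^2 + 3*u*v + v^2)) du + (u*(3*u^2 + 3*u*v + 7*v^2)) dv

Using F^*(f dg) = (f ∘ F) d(g ∘ F), substitute each coordinate x_i by F_i(u, v) in f_i, and replace dx_i by d F_i = (∂F_i/∂u) du + (∂F_i/∂v) dv.
  For the x component: f_1(F) = 3*u^2 + 3*u*v + v^2; d F_1 = (v) du + (u) dv
  For the y component: f_2(F) = 3*u*v; d F_2 = (6*u) du + (2*v) dv
Combining and collecting du, dv coefficients:
  coeff of du: v*(21*u^2 + 3*u*v + v^2)
  coeff of dv: u*(3*u^2 + 3*u*v + 7*v^2)
F^* omega = (v*(21*u^2 + 3*u*v + v^2)) du + (u*(3*u^2 + 3*u*v + 7*v^2)) dv.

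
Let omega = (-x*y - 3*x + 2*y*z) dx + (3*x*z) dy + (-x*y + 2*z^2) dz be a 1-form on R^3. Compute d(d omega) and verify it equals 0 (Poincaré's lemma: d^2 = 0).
d(d omega) = 0

Step 1: d omega = sum_{i<j} (∂f_j/∂x_i - ∂f_i/∂x_j) dx_i ∧ dx_j:
  coeff of dx ∧ dy: x + z
  coeff of dx ∧ dz: -3*y
  coeff of dy ∧ dz: -4*x
Step 2: Apply d again to each 2-form coefficient. The only possible 3-form in R^3 is dx ∧ dy ∧ dz, with coefficient
  ∂(coeff of dy∧dz)/∂x - ∂(coeff of dx∧dz)/∂y + ∂(coeff of dx∧dy)/∂z
  = ∂/∂x (-4*x) - ∂/∂y (-3*y) + ∂/∂z (x + z).
Each of these terms simplifies to sums of mixed partials that cancel in pairs. The result is 0 (by equality of mixed partials for smooth functions — Schwarz / Clairaut).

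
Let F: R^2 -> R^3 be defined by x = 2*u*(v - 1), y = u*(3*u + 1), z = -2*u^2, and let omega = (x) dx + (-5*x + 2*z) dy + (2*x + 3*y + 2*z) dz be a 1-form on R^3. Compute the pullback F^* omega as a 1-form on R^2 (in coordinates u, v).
F^* omega = (2*u*(-22*u^2 - 38*u*v + 30*u + 2*v^2 - 9*v + 7)) du + (4*u^2*(v - 1)) dv

Using F^*(f dg) = (f ∘ F) d(g ∘ F), substitute each coordinate x_i by F_i(u, v) in f_i, and replace dx_i by d F_i = (∂F_i/∂u) du + (∂F_i/∂v) dv.
  For the x component: f_1(F) = 2*u*(v - 1); d F_1 = (2*v - 2) du + (2*u) dv
  For the y component: f_2(F) = 2*u*(-2*u - 5*v + 5); d F_2 = (6*u + 1) du + (0) dv
  For the z component: f_3(F) = u*(5*u + 4*v - 1); d F_3 = (-4*u) du + (0) dv
Combining and collecting du, dv coefficients:
  coeff of du: 2*u*(-22*u^2 - 38*u*v + 30*u + 2*v^2 - 9*v + 7)
  coeff of dv: 4*u^2*(v - 1)
F^* omega = (2*u*(-22*u^2 - 38*u*v + 30*u + 2*v^2 - 9*v + 7)) du + (4*u^2*(v - 1)) dv.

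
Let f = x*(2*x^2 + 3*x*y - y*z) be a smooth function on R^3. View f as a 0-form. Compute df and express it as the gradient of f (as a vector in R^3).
df = (6*x^2 + 6*x*y - y*z) dx + (x*(3*x - z)) dy + (-x*y) dz; grad f = (6*x^2 + 6*x*y - y*z, x*(3*x - z), -x*y)

For a 0-form f, d f = (∂f/∂x) dx + (∂f/∂y) dy + (∂f/∂z) dz. The components of the vector representation are exactly the entries of grad f in Cartesian coordinates:
  ∂f/∂x = 6*x^2 + 6*x*y - y*z
  ∂f/∂y = x*(3*x - z)
  ∂f/∂z = -x*y.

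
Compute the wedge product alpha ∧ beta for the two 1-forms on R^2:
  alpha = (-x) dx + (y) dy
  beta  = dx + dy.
alpha ∧ beta = (-x - y) dx ∧ dy

Distribute the wedge, using dx_i ∧ dx_j = -dx_j ∧ dx_i and dx_i ∧ dx_i = 0. For each pair (i, j) with i < j, the coefficient of dx_i ∧ dx_j in alpha ∧ beta is (alpha_i * beta_j - alpha_j * beta_i). Collecting: alpha ∧ beta = (-x - y) dx ∧ dy.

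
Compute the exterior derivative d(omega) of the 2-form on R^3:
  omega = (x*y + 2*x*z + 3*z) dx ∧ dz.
d(omega) = (-x) dx ∧ dy ∧ dz

For a 2-form omega = sum_{i<j} g_{ij} dx_i ∧ dx_j, the exterior derivative is
  d(omega) = sum_{i<j} d(g_{ij}) ∧ dx_i ∧ dx_j = sum_{i<j, k} (∂g_{ij}/∂x_k) dx_k ∧ dx_i ∧ dx_j.
Expand each term, using dx_k ∧ dx_i ∧ dx_j = sgn(permutation) dx_{(a)} ∧ dx_{(b)} ∧ dx_{(c)} with (a < b < c) sorted:
  d(x*y + 2*x*z + 3*z) includes (∂/∂y)(x*y + 2*x*z + 3*z) dy = (x) dy, which multiplied by dx ∧ dz gives (-x) dx ∧ dy ∧ dz
Collecting like 3-forms: d(omega) = (-x) dx ∧ dy ∧ dz.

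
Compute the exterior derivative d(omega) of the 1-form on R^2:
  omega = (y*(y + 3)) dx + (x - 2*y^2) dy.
d(omega) = (-2*y - 2) dx ∧ dy

For a 1-form omega = sum_i f_i dx_i, the exterior derivative is
  d(omega) = sum_{i < j} (∂f_j/∂x_i - ∂f_i/∂x_j) dx_i ∧ dx_j.
  coefficient of dx ∧ dy: ∂f_2/∂x - ∂f_1/∂y = ∂(x - 2*y^2)/∂x - ∂(y*(y + 3))/∂y = -2*y - 2
Assembling: d(omega) = (-2*y - 2) dx ∧ dy.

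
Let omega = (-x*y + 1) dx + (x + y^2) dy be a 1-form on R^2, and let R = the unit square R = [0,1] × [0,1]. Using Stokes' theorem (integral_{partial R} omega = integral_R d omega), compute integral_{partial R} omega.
integral_(partial R) omega = 3/2

Stokes: integral_partial_R omega = integral_R d omega with d omega = (∂Q/∂x - ∂P/∂y) dx ∧ dy.
  ∂Q/∂x = 1
  ∂P/∂y = -x
  integrand = ∂Q/∂x - ∂P/∂y = x + 1.
Integrating over R: integral_0^1 integral_0^1 (x + 1) dx dy = 3/2.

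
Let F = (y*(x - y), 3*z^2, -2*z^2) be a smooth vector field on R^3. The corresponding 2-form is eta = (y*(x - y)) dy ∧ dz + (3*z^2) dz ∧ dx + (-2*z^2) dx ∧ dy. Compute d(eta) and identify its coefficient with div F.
d(eta) = (y - 4*z) dx ∧ dy ∧ dz; div F = y - 4*z

For a 2-form in R^3 of the form above, applying d gives a 3-form with coefficient ∂P/∂x + ∂Q/∂y + ∂R/∂z:
  ∂P/∂x = y
  ∂Q/∂y = 0
  ∂R/∂z = -4*z
Sum = y - 4*z, which is exactly div F.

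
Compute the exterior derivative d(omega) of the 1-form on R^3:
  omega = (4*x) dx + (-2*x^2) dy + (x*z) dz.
d(omega) = (-4*x) dx ∧ dy + (z) dx ∧ dz

For a 1-form omega = sum_i f_i dx_i, the exterior derivative is
  d(omega) = sum_{i < j} (∂f_j/∂x_i - ∂f_i/∂x_j) dx_i ∧ dx_j.
  coefficient of dx ∧ dy: ∂f_2/∂x - ∂f_1/∂y = ∂(-2*x^2)/∂x - ∂(4*x)/∂y = -4*x
  coefficient of dx ∧ dz: ∂f_3/∂x - ∂f_1/∂z = ∂(x*z)/∂x - ∂(4*x)/∂z = z
Assembling: d(omega) = (-4*x) dx ∧ dy + (z) dx ∧ dz.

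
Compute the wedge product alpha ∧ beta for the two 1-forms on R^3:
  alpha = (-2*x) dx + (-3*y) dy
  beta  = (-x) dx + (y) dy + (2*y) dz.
alpha ∧ beta = (-5*x*y) dx ∧ dy + (-4*x*y) dx ∧ dz + (-6*y^2) dy ∧ dz

Distribute the wedge, using dx_i ∧ dx_j = -dx_j ∧ dx_i and dx_i ∧ dx_i = 0. For each pair (i, j) with i < j, the coefficient of dx_i ∧ dx_j in alpha ∧ beta is (alpha_i * beta_j - alpha_j * beta_i). Collecting: alpha ∧ beta = (-5*x*y) dx ∧ dy + (-4*x*y) dx ∧ dz + (-6*y^2) dy ∧ dz.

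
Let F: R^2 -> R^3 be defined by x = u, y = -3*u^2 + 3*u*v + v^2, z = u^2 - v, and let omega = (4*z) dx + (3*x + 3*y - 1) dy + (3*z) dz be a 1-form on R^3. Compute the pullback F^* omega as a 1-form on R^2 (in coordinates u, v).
F^* omega = (60*u^3 - 81*u^2*v - 14*u^2 + 9*u*v^2 + 3*u*v + 6*u + 9*v^3 - 7*v) du + (-27*u^3 + 9*u^2*v + 6*u^2 + 27*u*v^2 + 6*u*v - 3*u + 6*v^3 + v) dv

Using F^*(f dg) = (f ∘ F) d(g ∘ F), substitute each coordinate x_i by F_i(u, v) in f_i, and replace dx_i by d F_i = (∂F_i/∂u) du + (∂F_i/∂v) dv.
  For the x component: f_1(F) = 4*u^2 - 4*v; d F_1 = (1) du + (0) dv
  For the y component: f_2(F) = -9*u^2 + 9*u*v + 3*u + 3*v^2 - 1; d F_2 = (-6*u + 3*v) du + (3*u + 2*v) dv
  For the z component: f_3(F) = 3*u^2 - 3*v; d F_3 = (2*u) du + (-1) dv
Combining and collecting du, dv coefficients:
  coeff of du: 60*u^3 - 81*u^2*v - 14*u^2 + 9*u*v^2 + 3*u*v + 6*u + 9*v^3 - 7*v
  coeff of dv: -27*u^3 + 9*u^2*v + 6*u^2 + 27*u*v^2 + 6*u*v - 3*u + 6*v^3 + v
F^* omega = (60*u^3 - 81*u^2*v - 14*u^2 + 9*u*v^2 + 3*u*v + 6*u + 9*v^3 - 7*v) du + (-27*u^3 + 9*u^2*v + 6*u^2 + 27*u*v^2 + 6*u*v - 3*u + 6*v^3 + v) dv.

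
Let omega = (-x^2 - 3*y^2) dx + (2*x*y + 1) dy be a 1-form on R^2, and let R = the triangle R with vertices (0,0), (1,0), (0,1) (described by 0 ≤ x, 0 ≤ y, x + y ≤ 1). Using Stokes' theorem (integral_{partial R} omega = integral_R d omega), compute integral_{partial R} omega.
integral_(partial R) omega = 4/3

Stokes: integral_partial_R omega = integral_R d omega with d omega = (∂Q/∂x - ∂P/∂y) dx ∧ dy.
  ∂Q/∂x = 2*y
  ∂P/∂y = -6*y
  integrand = ∂Q/∂x - ∂P/∂y = 8*y.
Integrating over R: integral_0^1 integral_0^{1-x} (8*y) dy dx = 4/3.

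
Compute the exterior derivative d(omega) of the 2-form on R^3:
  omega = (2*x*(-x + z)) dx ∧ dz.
d(omega) = 0

For a 2-form omega = sum_{i<j} g_{ij} dx_i ∧ dx_j, the exterior derivative is
  d(omega) = sum_{i<j} d(g_{ij}) ∧ dx_i ∧ dx_j = sum_{i<j, k} (∂g_{ij}/∂x_k) dx_k ∧ dx_i ∧ dx_j.
Expand each term, using dx_k ∧ dx_i ∧ dx_j = sgn(permutation) dx_{(a)} ∧ dx_{(b)} ∧ dx_{(c)} with (a < b < c) sorted:

Collecting like 3-forms: d(omega) = 0.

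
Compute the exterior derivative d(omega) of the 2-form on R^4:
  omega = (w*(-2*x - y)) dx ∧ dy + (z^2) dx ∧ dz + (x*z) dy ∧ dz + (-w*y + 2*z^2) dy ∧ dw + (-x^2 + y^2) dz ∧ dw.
d(omega) = (-2*x - y) dx ∧ dy ∧ dw + (z) dx ∧ dy ∧ dz + (2*y - 4*z) dy ∧ dz ∧ dw + (-2*x) dx ∧ dz ∧ dw

For a 2-form omega = sum_{i<j} g_{ij} dx_i ∧ dx_j, the exterior derivative is
  d(omega) = sum_{i<j} d(g_{ij}) ∧ dx_i ∧ dx_j = sum_{i<j, k} (∂g_{ij}/∂x_k) dx_k ∧ dx_i ∧ dx_j.
Expand each term, using dx_k ∧ dx_i ∧ dx_j = sgn(permutation) dx_{(a)} ∧ dx_{(b)} ∧ dx_{(c)} with (a < b < c) sorted:
  d(w*(-2*x - y)) includes (∂/∂w)(w*(-2*x - y)) dw = (-2*x - y) dw, which multiplied by dx ∧ dy gives (-2*x - y) dx ∧ dy ∧ dw
  d(x*z) includes (∂/∂x)(x*z) dx = (z) dx, which multiplied by dy ∧ dz gives (z) dx ∧ dy ∧ dz
  d(-w*y + 2*z^2) includes (∂/∂z)(-w*y + 2*z^2) dz = (4*z) dz, which multiplied by dy ∧ dw gives (-4*z) dy ∧ dz ∧ dw
  d(-x^2 + y^2) includes (∂/∂x)(-x^2 + y^2) dx = (-2*x) dx, which multiplied by dz ∧ dw gives (-2*x) dx ∧ dz ∧ dw
  d(-x^2 + y^2) includes (∂/∂y)(-x^2 + y^2) dy = (2*y) dy, which multiplied by dz ∧ dw gives (2*y) dy ∧ dz ∧ dw
Collecting like 3-forms: d(omega) = (-2*x - y) dx ∧ dy ∧ dw + (z) dx ∧ dy ∧ dz + (2*y - 4*z) dy ∧ dz ∧ dw + (-2*x) dx ∧ dz ∧ dw.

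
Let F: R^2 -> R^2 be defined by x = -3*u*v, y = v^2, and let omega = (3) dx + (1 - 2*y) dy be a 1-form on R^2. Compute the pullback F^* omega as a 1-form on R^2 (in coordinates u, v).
F^* omega = (-9*v) du + (-9*u - 4*v^3 + 2*v) dv

Using F^*(f dg) = (f ∘ F) d(g ∘ F), substitute each coordinate x_i by F_i(u, v) in f_i, and replace dx_i by d F_i = (∂F_i/∂u) du + (∂F_i/∂v) dv.
  For the x component: f_1(F) = 3; d F_1 = (-3*v) du + (-3*u) dv
  For the y component: f_2(F) = 1 - 2*v^2; d F_2 = (0) du + (2*v) dv
Combining and collecting du, dv coefficients:
  coeff of du: -9*v
  coeff of dv: -9*u - 4*v^3 + 2*v
F^* omega = (-9*v) du + (-9*u - 4*v^3 + 2*v) dv.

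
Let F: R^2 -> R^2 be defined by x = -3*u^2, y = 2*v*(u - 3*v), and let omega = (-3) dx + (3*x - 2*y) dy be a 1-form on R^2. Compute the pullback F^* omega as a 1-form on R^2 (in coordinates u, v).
F^* omega = (-18*u^2*v - 8*u*v^2 + 18*u + 24*v^3) du + (-18*u^3 + 100*u^2*v + 72*u*v^2 - 144*v^3) dv

Using F^*(f dg) = (f ∘ F) d(g ∘ F), substitute each coordinate x_i by F_i(u, v) in f_i, and replace dx_i by d F_i = (∂F_i/∂u) du + (∂F_i/∂v) dv.
  For the x component: f_1(F) = -3; d F_1 = (-6*u) du + (0) dv
  For the y component: f_2(F) = -9*u^2 - 4*u*v + 12*v^2; d F_2 = (2*v) du + (2*u - 12*v) dv
Combining and collecting du, dv coefficients:
  coeff of du: -18*u^2*v - 8*u*v^2 + 18*u + 24*v^3
  coeff of dv: -18*u^3 + 100*u^2*v + 72*u*v^2 - 144*v^3
F^* omega = (-18*u^2*v - 8*u*v^2 + 18*u + 24*v^3) du + (-18*u^3 + 100*u^2*v + 72*u*v^2 - 144*v^3) dv.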